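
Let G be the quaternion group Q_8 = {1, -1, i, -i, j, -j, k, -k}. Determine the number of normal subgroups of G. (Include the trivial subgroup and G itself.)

6

G has 6 subgroups. Checking conjugation-invariance by order — order 1: 1/1 normal; order 2: 1/1 normal; order 4: 3/3 normal; order 8: 1/1 normal.
Total normal subgroups: 6.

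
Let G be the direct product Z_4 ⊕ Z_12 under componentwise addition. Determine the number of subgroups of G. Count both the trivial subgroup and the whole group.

30

|G| = 48, so by Lagrange every subgroup order divides 48. Divisors: 1, 2, 3, 4, 6, 8, 12, 16, 24, 48.
Subgroups by order — order 1: 1; order 2: 3; order 3: 1; order 4: 7; order 6: 3; order 8: 3; order 12: 7; order 16: 1; order 24: 3; order 48: 1.
Total: 1 + 3 + 1 + 7 + 3 + 3 + 7 + 1 + 3 + 1 = 30.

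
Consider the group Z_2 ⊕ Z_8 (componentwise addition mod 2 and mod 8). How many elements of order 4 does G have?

An element (a,b) has order lcm(ord(a), ord(b)); count pairs with lcm equal to 4.
Enumerating gives 4 such elements.

4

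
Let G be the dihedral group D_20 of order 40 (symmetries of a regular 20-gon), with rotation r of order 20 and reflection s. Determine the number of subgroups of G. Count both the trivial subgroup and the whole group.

|G| = 40, so by Lagrange every subgroup order divides 40. Divisors: 1, 2, 4, 5, 8, 10, 20, 40.
Subgroups by order — order 1: 1; order 2: 21; order 4: 11; order 5: 1; order 8: 5; order 10: 5; order 20: 3; order 40: 1.
Total: 1 + 21 + 11 + 1 + 5 + 5 + 3 + 1 = 48.

48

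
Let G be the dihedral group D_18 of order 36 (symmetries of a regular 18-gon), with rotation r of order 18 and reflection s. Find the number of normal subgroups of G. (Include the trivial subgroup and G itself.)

9

G has 45 subgroups. Checking conjugation-invariance by order — order 1: 1/1 normal; order 2: 1/19 normal; order 3: 1/1 normal; order 4: 0/9 normal; order 6: 1/7 normal; order 9: 1/1 normal; order 12: 0/3 normal; order 18: 3/3 normal; order 36: 1/1 normal.
Total normal subgroups: 9.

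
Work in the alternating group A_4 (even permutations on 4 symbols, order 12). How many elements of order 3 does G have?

8

The elements of order 3 are: (2 3 4), (2 4 3), (1 2 3), (1 2 4), (1 3 2), (1 3 4), (1 4 2), (1 4 3).
That's 8.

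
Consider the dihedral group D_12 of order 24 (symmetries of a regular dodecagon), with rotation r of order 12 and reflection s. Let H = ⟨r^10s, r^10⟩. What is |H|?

12

|⟨r^10s⟩| = 2 and |⟨r^10⟩| = 6, so |H| is a multiple of lcm(2, 6) = 6 and divides |G| = 24.
Closing under the operation: H = {e, r^2, r^4, r^6, r^8, r^10, s, r^2s, r^4s, r^6s, r^8s, r^10s}, so |H| = 12.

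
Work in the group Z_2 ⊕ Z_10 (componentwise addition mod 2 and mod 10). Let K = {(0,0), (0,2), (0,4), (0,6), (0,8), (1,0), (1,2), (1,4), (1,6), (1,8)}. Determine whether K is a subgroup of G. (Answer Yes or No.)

Yes

|K| = 10 divides |G| = 20, consistent with Lagrange.
K contains the identity, every element's inverse is in K, and K is closed under +: it is a subgroup.
In fact K = ⟨(1,2)⟩.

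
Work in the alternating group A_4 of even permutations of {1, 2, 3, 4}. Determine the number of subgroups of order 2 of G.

|G| = 12 and 2 | 12, so subgroups of order 2 are possible by Lagrange.
The subgroups of order 2 are: {e, (1 2)(3 4)}; {e, (1 3)(2 4)}; {e, (1 4)(2 3)}.
So G has 3 subgroups of order 2.

3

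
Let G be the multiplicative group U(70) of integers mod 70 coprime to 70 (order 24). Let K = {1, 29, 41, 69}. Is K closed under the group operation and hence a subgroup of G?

Yes

|K| = 4 divides |G| = 24, consistent with Lagrange.
K contains the identity, every element's inverse is in K, and K is closed under ·: it is a subgroup.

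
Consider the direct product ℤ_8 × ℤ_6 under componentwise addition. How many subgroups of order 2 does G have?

|G| = 48 and 2 | 48, so subgroups of order 2 are possible by Lagrange.
The subgroups of order 2 are: {(0,0), (0,3)}; {(0,0), (4,0)}; {(0,0), (4,3)}.
So G has 3 subgroups of order 2.

3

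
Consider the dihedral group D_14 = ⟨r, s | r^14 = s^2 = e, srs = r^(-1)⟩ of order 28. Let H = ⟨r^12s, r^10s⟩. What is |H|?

|⟨r^12s⟩| = 2 and |⟨r^10s⟩| = 2, so |H| is a multiple of lcm(2, 2) = 2 and divides |G| = 28.
Closing under the operation: H = {e, r^2, r^4, r^6, r^8, r^10, r^12, s, r^2s, r^4s, r^6s, r^8s, r^10s, r^12s}, so |H| = 14.

14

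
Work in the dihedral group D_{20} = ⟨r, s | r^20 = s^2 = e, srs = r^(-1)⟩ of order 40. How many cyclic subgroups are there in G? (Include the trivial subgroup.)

Each element a generates a cyclic subgroup ⟨a⟩; distinct elements may generate the same one (a cyclic group of order d has φ(d) generators).
Cyclic subgroups by order — order 1: 1; order 2: 21; order 4: 1; order 5: 1; order 10: 1; order 20: 1.
Total: 26.

26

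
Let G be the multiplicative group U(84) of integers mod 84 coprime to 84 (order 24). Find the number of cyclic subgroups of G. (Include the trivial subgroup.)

16

A cyclic subgroup of order d is generated by each of its φ(d) elements of order d, so the cyclic subgroups of order d number (#elements of order d)/φ(d).
Cyclic subgroups by order — order 1: 1; order 2: 7; order 3: 1; order 6: 7.
Total: 16.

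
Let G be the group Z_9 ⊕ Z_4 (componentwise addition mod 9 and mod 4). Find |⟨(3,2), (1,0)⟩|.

|⟨(3,2)⟩| = 6 and |⟨(1,0)⟩| = 9, so |H| is a multiple of lcm(6, 9) = 18 and divides |G| = 36.
Closing under the operation: H = {(0,0), (0,2), (1,0), (1,2), (2,0), (2,2), (3,0), (3,2), (4,0), (4,2), (5,0), (5,2), (6,0), (6,2), (7,0), (7,2), (8,0), (8,2)}, so |H| = 18.

18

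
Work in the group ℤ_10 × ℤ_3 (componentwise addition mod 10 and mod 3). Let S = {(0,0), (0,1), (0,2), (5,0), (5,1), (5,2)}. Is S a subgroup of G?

Yes

|S| = 6 divides |G| = 30, consistent with Lagrange.
S contains the identity, every element's inverse is in S, and S is closed under +: it is a subgroup.
In fact S = ⟨(5,1)⟩.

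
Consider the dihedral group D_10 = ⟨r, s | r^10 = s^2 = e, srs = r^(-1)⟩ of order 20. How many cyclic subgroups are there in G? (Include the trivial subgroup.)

14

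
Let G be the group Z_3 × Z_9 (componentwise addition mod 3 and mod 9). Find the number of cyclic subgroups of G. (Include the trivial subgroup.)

8

Each element a generates a cyclic subgroup ⟨a⟩; distinct elements may generate the same one (a cyclic group of order d has φ(d) generators).
Cyclic subgroups by order — order 1: 1; order 3: 4; order 9: 3.
Total: 8.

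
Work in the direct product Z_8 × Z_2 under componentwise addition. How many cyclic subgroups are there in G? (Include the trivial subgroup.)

8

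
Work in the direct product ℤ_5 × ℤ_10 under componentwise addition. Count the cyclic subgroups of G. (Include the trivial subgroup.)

14

Each element a generates a cyclic subgroup ⟨a⟩; distinct elements may generate the same one (a cyclic group of order d has φ(d) generators).
Cyclic subgroups by order — order 1: 1; order 2: 1; order 5: 6; order 10: 6.
Total: 14.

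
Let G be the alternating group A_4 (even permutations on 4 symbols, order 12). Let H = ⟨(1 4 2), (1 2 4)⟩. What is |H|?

3

|⟨(1 4 2)⟩| = 3 and |⟨(1 2 4)⟩| = 3, so |H| is a multiple of lcm(3, 3) = 3 and divides |G| = 12.
Closing under the operation: H = {e, (1 2 4), (1 4 2)}, so |H| = 3.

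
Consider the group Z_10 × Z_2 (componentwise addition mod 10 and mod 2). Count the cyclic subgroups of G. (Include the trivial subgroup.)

Group the elements of G by the cyclic subgroup they generate; each cyclic subgroup of order d accounts for φ(d) elements.
Cyclic subgroups by order — order 1: 1; order 2: 3; order 5: 1; order 10: 3.
Total: 8.

8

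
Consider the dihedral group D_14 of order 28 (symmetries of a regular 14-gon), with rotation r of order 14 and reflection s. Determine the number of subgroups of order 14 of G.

3

|G| = 28 and 14 | 28, so subgroups of order 14 are possible by Lagrange.
The subgroups of order 14 are: {e, r, r^2, r^3, r^4, r^5, r^6, r^7, r^8, r^9, r^10, r^11, r^12, r^13}; {e, r^2, r^4, r^6, r^8, r^10, r^12, s, r^2s, r^4s, r^6s, r^8s, r^10s, r^12s}; {e, r^2, r^4, r^6, r^8, r^10, r^12, rs, r^3s, r^5s, r^7s, r^9s, r^11s, r^13s}.
So G has 3 subgroups of order 14.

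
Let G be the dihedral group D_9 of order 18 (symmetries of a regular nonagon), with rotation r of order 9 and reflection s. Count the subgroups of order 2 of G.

|G| = 18 and 2 | 18, so subgroups of order 2 are possible by Lagrange.
The subgroups of order 2 are: {e, r^2s}; {e, r^3s}; {e, r^4s}; {e, r^5s}; … (9 in all).
So G has 9 subgroups of order 2.

9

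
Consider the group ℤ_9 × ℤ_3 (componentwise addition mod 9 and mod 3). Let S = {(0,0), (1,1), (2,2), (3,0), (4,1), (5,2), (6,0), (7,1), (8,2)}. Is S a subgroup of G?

|S| = 9 divides |G| = 27, consistent with Lagrange.
S contains the identity, every element's inverse is in S, and S is closed under +: it is a subgroup.
In fact S = ⟨(7,1)⟩.

Yes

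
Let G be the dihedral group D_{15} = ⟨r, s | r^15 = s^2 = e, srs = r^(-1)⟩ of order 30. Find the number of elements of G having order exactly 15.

The elements of order 15 are: r, r^2, r^4, r^7, r^8, r^11, r^13, r^14.
That's 8.

8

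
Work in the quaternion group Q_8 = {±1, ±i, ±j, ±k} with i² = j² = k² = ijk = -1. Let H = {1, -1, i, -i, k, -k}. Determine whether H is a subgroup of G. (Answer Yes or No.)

|H| = 6 does not divide |G| = 8, so by Lagrange H is not a subgroup.

No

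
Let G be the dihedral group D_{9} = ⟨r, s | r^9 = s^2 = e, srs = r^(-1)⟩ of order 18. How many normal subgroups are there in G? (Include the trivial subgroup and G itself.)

G has 16 subgroups. Checking conjugation-invariance by order — order 1: 1/1 normal; order 2: 0/9 normal; order 3: 1/1 normal; order 6: 0/3 normal; order 9: 1/1 normal; order 18: 1/1 normal.
Total normal subgroups: 4.

4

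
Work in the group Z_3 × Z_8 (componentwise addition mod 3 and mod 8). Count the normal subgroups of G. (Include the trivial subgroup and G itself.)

8

G is abelian, so every subgroup is normal.
G has 8 subgroups in total, hence 8 normal subgroups.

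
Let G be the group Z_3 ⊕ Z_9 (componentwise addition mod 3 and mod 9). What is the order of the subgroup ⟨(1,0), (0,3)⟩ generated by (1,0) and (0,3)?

|⟨(1,0)⟩| = 3 and |⟨(0,3)⟩| = 3, so |H| is a multiple of lcm(3, 3) = 3 and divides |G| = 27.
Closing under the operation: H = {(0,0), (0,3), (0,6), (1,0), (1,3), (1,6), (2,0), (2,3), (2,6)}, so |H| = 9.

9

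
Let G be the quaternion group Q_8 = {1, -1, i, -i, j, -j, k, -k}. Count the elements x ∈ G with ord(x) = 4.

The elements of order 4 are: i, -i, j, -j, k, -k.
That's 6.

6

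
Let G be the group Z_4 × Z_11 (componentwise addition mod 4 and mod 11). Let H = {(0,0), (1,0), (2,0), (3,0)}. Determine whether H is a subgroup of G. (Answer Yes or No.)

Yes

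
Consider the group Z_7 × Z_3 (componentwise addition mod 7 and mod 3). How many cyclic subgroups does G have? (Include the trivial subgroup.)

4

Each element a generates a cyclic subgroup ⟨a⟩; distinct elements may generate the same one (a cyclic group of order d has φ(d) generators).
Cyclic subgroups by order — order 1: 1; order 3: 1; order 7: 1; order 21: 1.
Total: 4.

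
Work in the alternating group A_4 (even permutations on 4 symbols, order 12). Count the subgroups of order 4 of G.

1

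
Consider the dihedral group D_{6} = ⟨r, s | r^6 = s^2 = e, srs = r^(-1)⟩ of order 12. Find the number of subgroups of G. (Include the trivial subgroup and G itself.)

|G| = 12, so by Lagrange every subgroup order divides 12. Divisors: 1, 2, 3, 4, 6, 12.
Subgroups by order — order 1: 1; order 2: 7; order 3: 1; order 4: 3; order 6: 3; order 12: 1.
Total: 1 + 7 + 1 + 3 + 3 + 1 = 16.

16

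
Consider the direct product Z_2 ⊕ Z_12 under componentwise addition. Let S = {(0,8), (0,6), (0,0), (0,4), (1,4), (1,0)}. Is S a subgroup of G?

No

(1,4) ∈ S but its inverse (1,8) ∉ S, so S is not a subgroup.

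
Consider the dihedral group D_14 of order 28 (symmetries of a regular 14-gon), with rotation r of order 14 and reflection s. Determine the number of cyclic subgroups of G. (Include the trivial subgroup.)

18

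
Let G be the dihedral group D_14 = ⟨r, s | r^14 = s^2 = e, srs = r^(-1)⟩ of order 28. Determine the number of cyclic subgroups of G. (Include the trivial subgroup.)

18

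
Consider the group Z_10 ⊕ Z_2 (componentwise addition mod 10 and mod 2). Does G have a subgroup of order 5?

5 | 20. A subgroup of order 5 is {(0,0), (2,0), (4,0), (6,0), (8,0)}.

Yes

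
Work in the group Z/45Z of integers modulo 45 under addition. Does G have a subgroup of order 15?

Yes

15 | 45. A subgroup of order 15 is {0, 3, 6, 9, 12, 15, 18, 21, 24, 27, 30, 33, 36, 39, 42}.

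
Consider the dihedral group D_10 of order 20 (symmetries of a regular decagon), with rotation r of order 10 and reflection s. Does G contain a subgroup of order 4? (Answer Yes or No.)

4 | 20. A subgroup of order 4 is {e, r^5, r^2s, r^7s}.

Yes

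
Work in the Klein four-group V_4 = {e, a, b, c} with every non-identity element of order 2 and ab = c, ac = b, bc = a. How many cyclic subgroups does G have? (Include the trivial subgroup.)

4

Group the elements of G by the cyclic subgroup they generate; each cyclic subgroup of order d accounts for φ(d) elements.
Cyclic subgroups by order — order 1: 1; order 2: 3.
Total: 4.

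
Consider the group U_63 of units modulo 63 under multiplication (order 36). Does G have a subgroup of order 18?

18 | 36. A subgroup of order 18 is {1, 4, 10, 13, 16, 19, 22, 25, 31, 34, 37, 40, 43, 46, 52, 55, 58, 61}.

Yes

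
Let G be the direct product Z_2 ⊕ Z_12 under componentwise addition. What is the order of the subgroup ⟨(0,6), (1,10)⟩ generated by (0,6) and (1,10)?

12

|⟨(0,6)⟩| = 2 and |⟨(1,10)⟩| = 6, so |H| is a multiple of lcm(2, 6) = 6 and divides |G| = 24.
Closing under the operation: H = {(0,0), (0,2), (0,4), (0,6), (0,8), (0,10), (1,0), (1,2), (1,4), (1,6), (1,8), (1,10)}, so |H| = 12.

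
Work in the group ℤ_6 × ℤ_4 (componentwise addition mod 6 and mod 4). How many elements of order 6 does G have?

6

An element (a,b) has order lcm(ord(a), ord(b)); count pairs with lcm equal to 6.
Enumerating gives 6 such elements.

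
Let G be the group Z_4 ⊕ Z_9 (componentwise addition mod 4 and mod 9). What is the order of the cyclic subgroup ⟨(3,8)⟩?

The order of (3,8) in Z_4 × Z_9 is lcm(ord(3) in Z_4, ord(8) in Z_9).
ord(3) = 4 and ord(8) = 9, so |⟨(3,8)⟩| = lcm(4, 9) = 36.

36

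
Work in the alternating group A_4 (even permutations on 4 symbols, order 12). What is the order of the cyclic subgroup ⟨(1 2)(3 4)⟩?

Computing powers of (1 2)(3 4): the smallest k with ((1 2)(3 4))^k = e is k = 2.

2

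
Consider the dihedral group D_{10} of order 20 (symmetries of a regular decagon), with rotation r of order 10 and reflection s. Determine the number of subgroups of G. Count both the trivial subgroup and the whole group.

|G| = 20, so by Lagrange every subgroup order divides 20. Divisors: 1, 2, 4, 5, 10, 20.
Subgroups by order — order 1: 1; order 2: 11; order 4: 5; order 5: 1; order 10: 3; order 20: 1.
Total: 1 + 11 + 5 + 1 + 3 + 1 = 22.

22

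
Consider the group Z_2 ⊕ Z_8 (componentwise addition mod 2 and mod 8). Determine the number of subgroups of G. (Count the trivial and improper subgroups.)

|G| = 16, so by Lagrange every subgroup order divides 16. Divisors: 1, 2, 4, 8, 16.
Subgroups by order — order 1: 1; order 2: 3; order 4: 3; order 8: 3; order 16: 1.
Total: 1 + 3 + 3 + 3 + 1 = 11.

11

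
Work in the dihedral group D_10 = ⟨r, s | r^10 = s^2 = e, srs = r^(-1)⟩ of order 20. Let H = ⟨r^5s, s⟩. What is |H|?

|⟨r^5s⟩| = 2 and |⟨s⟩| = 2, so |H| is a multiple of lcm(2, 2) = 2 and divides |G| = 20.
Closing under the operation: H = {e, r^5, s, r^5s}, so |H| = 4.

4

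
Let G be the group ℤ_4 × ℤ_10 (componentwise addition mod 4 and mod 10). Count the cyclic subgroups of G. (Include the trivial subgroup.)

12

A cyclic subgroup of order d is generated by each of its φ(d) elements of order d, so the cyclic subgroups of order d number (#elements of order d)/φ(d).
Cyclic subgroups by order — order 1: 1; order 2: 3; order 4: 2; order 5: 1; order 10: 3; order 20: 2.
Total: 12.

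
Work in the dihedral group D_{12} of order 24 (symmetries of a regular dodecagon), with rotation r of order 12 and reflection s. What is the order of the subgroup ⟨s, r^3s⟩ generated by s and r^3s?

|⟨s⟩| = 2 and |⟨r^3s⟩| = 2, so |H| is a multiple of lcm(2, 2) = 2 and divides |G| = 24.
Closing under the operation: H = {e, r^3, r^6, r^9, s, r^3s, r^6s, r^9s}, so |H| = 8.

8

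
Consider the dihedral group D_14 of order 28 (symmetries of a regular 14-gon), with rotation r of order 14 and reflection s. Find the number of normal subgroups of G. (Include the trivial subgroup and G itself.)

7

G has 28 subgroups. Checking conjugation-invariance by order — order 1: 1/1 normal; order 2: 1/15 normal; order 4: 0/7 normal; order 7: 1/1 normal; order 14: 3/3 normal; order 28: 1/1 normal.
Total normal subgroups: 7.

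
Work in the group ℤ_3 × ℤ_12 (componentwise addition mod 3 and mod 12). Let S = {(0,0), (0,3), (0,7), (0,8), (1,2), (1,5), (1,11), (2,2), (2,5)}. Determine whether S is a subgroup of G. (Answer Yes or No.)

No

(0,7) ∈ S but its inverse (0,5) ∉ S, so S is not a subgroup.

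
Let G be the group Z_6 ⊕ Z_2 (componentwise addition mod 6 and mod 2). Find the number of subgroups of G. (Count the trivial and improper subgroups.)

|G| = 12, so by Lagrange every subgroup order divides 12. Divisors: 1, 2, 3, 4, 6, 12.
Subgroups by order — order 1: 1; order 2: 3; order 3: 1; order 4: 1; order 6: 3; order 12: 1.
Total: 1 + 3 + 1 + 1 + 3 + 1 = 10.

10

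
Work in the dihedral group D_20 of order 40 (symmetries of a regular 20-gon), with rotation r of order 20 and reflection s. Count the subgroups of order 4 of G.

11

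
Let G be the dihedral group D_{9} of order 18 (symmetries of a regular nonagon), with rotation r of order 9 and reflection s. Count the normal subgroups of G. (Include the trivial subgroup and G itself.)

G has 16 subgroups. Checking conjugation-invariance by order — order 1: 1/1 normal; order 2: 0/9 normal; order 3: 1/1 normal; order 6: 0/3 normal; order 9: 1/1 normal; order 18: 1/1 normal.
Total normal subgroups: 4.

4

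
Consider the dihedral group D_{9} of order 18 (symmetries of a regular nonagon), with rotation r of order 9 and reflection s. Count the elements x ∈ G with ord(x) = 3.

The elements of order 3 are: r^3, r^6.
That's 2.

2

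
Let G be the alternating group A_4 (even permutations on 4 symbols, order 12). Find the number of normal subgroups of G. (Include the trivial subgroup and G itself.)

3

G has 10 subgroups. Checking conjugation-invariance by order — order 1: 1/1 normal; order 2: 0/3 normal; order 3: 0/4 normal; order 4: 1/1 normal; order 12: 1/1 normal.
Total normal subgroups: 3.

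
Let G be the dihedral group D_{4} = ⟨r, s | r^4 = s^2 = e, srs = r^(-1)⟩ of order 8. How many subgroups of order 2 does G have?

5

|G| = 8 and 2 | 8, so subgroups of order 2 are possible by Lagrange.
The subgroups of order 2 are: {e, r^2}; {e, r^2s}; {e, r^3s}; {e, rs}; … (5 in all).
So G has 5 subgroups of order 2.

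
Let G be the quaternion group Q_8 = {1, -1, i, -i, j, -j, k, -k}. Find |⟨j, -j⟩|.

4

|⟨j⟩| = 4 and |⟨-j⟩| = 4, so |H| is a multiple of lcm(4, 4) = 4 and divides |G| = 8.
Closing under the operation: H = {1, -1, j, -j}, so |H| = 4.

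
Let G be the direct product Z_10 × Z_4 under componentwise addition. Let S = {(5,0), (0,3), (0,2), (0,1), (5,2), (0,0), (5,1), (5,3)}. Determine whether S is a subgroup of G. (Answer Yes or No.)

|S| = 8 divides |G| = 40, consistent with Lagrange.
S contains the identity, every element's inverse is in S, and S is closed under +: it is a subgroup.

Yes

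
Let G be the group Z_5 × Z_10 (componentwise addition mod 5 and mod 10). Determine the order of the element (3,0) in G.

The order of (3,0) in Z_5 × Z_10 is lcm(ord(3) in Z_5, ord(0) in Z_10).
ord(3) = 5 and ord(0) = 1, so |⟨(3,0)⟩| = lcm(5, 1) = 5.

5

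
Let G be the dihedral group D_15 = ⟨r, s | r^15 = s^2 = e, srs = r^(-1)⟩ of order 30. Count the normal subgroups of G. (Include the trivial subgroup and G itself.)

G has 28 subgroups. Checking conjugation-invariance by order — order 1: 1/1 normal; order 2: 0/15 normal; order 3: 1/1 normal; order 5: 1/1 normal; order 6: 0/5 normal; order 10: 0/3 normal; order 15: 1/1 normal; order 30: 1/1 normal.
Total normal subgroups: 5.

5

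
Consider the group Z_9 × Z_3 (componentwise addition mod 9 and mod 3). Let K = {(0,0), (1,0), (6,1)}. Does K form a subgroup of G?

No

(1,0) ∈ K but its inverse (8,0) ∉ K, so K is not a subgroup.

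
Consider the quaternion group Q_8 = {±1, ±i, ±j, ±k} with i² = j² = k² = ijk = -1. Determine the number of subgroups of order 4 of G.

|G| = 8 and 4 | 8, so subgroups of order 4 are possible by Lagrange.
The subgroups of order 4 are: {1, -1, i, -i}; {1, -1, j, -j}; {1, -1, k, -k}.
So G has 3 subgroups of order 4.

3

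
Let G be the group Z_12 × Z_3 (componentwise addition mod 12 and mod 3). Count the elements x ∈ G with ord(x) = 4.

An element (a,b) has order lcm(ord(a), ord(b)); count pairs with lcm equal to 4.
Enumerating gives 2 such elements.

2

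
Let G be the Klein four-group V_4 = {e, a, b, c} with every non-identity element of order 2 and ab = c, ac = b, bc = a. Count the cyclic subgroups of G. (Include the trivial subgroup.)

Group the elements of G by the cyclic subgroup they generate; each cyclic subgroup of order d accounts for φ(d) elements.
Cyclic subgroups by order — order 1: 1; order 2: 3.
Total: 4.

4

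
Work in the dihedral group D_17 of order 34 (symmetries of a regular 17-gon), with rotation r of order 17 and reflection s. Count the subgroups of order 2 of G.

17

|G| = 34 and 2 | 34, so subgroups of order 2 are possible by Lagrange.
The subgroups of order 2 are: {e, r^10s}; {e, r^11s}; {e, r^12s}; {e, r^13s}; … (17 in all).
So G has 17 subgroups of order 2.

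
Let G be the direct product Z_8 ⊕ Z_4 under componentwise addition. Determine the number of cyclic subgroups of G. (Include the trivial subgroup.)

14

Each element a generates a cyclic subgroup ⟨a⟩; distinct elements may generate the same one (a cyclic group of order d has φ(d) generators).
Cyclic subgroups by order — order 1: 1; order 2: 3; order 4: 6; order 8: 4.
Total: 14.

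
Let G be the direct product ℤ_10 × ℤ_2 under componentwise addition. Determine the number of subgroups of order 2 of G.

|G| = 20 and 2 | 20, so subgroups of order 2 are possible by Lagrange.
The subgroups of order 2 are: {(0,0), (0,1)}; {(0,0), (5,0)}; {(0,0), (5,1)}.
So G has 3 subgroups of order 2.

3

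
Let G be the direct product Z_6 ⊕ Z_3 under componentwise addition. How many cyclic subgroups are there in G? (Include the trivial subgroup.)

10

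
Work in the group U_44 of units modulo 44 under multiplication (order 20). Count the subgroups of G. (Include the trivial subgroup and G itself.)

10

|G| = 20, so by Lagrange every subgroup order divides 20. Divisors: 1, 2, 4, 5, 10, 20.
Subgroups by order — order 1: 1; order 2: 3; order 4: 1; order 5: 1; order 10: 3; order 20: 1.
Total: 1 + 3 + 1 + 1 + 3 + 1 = 10.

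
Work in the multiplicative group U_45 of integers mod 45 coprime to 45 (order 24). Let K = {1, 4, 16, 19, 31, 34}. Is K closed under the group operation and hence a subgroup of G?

|K| = 6 divides |G| = 24, consistent with Lagrange.
K contains the identity, every element's inverse is in K, and K is closed under ·: it is a subgroup.
In fact K = ⟨34⟩.

Yes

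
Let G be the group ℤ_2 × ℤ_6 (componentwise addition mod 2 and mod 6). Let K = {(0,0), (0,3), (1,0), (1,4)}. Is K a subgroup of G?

No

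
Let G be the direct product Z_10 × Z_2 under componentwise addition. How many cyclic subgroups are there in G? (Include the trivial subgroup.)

8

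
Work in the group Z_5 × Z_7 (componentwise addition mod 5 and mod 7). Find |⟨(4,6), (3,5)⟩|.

35

|⟨(4,6)⟩| = 35 and |⟨(3,5)⟩| = 35, so |H| is a multiple of lcm(35, 35) = 35 and divides |G| = 35.
Closing {(4,6), (3,5)} under the group operation gives all of G, so |H| = 35.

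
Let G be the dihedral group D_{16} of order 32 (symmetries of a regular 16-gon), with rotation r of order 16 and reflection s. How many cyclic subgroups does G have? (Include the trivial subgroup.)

21

Group the elements of G by the cyclic subgroup they generate; each cyclic subgroup of order d accounts for φ(d) elements.
Cyclic subgroups by order — order 1: 1; order 2: 17; order 4: 1; order 8: 1; order 16: 1.
Total: 21.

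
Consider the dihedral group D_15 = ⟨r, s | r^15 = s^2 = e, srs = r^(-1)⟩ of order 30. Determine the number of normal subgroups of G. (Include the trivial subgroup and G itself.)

G has 28 subgroups. Checking conjugation-invariance by order — order 1: 1/1 normal; order 2: 0/15 normal; order 3: 1/1 normal; order 5: 1/1 normal; order 6: 0/5 normal; order 10: 0/3 normal; order 15: 1/1 normal; order 30: 1/1 normal.
Total normal subgroups: 5.

5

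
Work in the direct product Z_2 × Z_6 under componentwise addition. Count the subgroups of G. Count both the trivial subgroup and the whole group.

|G| = 12, so by Lagrange every subgroup order divides 12. Divisors: 1, 2, 3, 4, 6, 12.
Subgroups by order — order 1: 1; order 2: 3; order 3: 1; order 4: 1; order 6: 3; order 12: 1.
Total: 1 + 3 + 1 + 1 + 3 + 1 = 10.

10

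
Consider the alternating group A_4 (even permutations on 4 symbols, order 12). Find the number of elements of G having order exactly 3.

The elements of order 3 are: (2 3 4), (2 4 3), (1 2 3), (1 2 4), (1 3 2), (1 3 4), (1 4 2), (1 4 3).
That's 8.

8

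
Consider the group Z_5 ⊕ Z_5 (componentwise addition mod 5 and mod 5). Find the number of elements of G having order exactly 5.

24

An element (a,b) has order lcm(ord(a), ord(b)); count pairs with lcm equal to 5.
Enumerating gives 24 such elements.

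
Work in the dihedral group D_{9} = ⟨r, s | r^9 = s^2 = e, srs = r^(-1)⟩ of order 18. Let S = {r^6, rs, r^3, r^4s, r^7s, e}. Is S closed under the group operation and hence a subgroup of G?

Yes

|S| = 6 divides |G| = 18, consistent with Lagrange.
S contains the identity, every element's inverse is in S, and S is closed under ·: it is a subgroup.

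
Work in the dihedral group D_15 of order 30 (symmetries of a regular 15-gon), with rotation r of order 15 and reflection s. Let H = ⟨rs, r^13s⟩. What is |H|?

|⟨rs⟩| = 2 and |⟨r^13s⟩| = 2, so |H| is a multiple of lcm(2, 2) = 2 and divides |G| = 30.
Closing under the operation: H = {e, r^3, r^6, r^9, r^12, rs, r^4s, r^7s, r^10s, r^13s}, so |H| = 10.

10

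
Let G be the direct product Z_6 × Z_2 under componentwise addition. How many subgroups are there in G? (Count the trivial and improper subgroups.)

|G| = 12, so by Lagrange every subgroup order divides 12. Divisors: 1, 2, 3, 4, 6, 12.
Subgroups by order — order 1: 1; order 2: 3; order 3: 1; order 4: 1; order 6: 3; order 12: 1.
Total: 1 + 3 + 1 + 1 + 3 + 1 = 10.

10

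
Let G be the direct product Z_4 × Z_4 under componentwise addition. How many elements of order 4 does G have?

12

An element (a,b) has order lcm(ord(a), ord(b)); count pairs with lcm equal to 4.
Enumerating gives 12 such elements.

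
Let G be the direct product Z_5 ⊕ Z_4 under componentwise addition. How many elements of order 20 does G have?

An element (a,b) has order lcm(ord(a), ord(b)); count pairs with lcm equal to 20.
Enumerating gives 8 such elements.

8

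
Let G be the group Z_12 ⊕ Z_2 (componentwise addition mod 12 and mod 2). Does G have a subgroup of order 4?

Yes

4 | 24. A subgroup of order 4 is {(0,0), (0,1), (6,0), (6,1)}.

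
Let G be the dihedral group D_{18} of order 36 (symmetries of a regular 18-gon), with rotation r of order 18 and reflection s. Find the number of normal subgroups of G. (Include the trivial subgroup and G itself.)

9

G has 45 subgroups. Checking conjugation-invariance by order — order 1: 1/1 normal; order 2: 1/19 normal; order 3: 1/1 normal; order 4: 0/9 normal; order 6: 1/7 normal; order 9: 1/1 normal; order 12: 0/3 normal; order 18: 3/3 normal; order 36: 1/1 normal.
Total normal subgroups: 9.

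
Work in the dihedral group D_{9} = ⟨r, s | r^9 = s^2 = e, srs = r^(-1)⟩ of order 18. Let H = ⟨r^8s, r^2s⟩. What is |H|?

6

|⟨r^8s⟩| = 2 and |⟨r^2s⟩| = 2, so |H| is a multiple of lcm(2, 2) = 2 and divides |G| = 18.
Closing under the operation: H = {e, r^3, r^6, r^2s, r^5s, r^8s}, so |H| = 6.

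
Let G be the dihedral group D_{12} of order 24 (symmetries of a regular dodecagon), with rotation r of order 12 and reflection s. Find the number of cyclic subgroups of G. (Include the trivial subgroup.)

18

Group the elements of G by the cyclic subgroup they generate; each cyclic subgroup of order d accounts for φ(d) elements.
Cyclic subgroups by order — order 1: 1; order 2: 13; order 3: 1; order 4: 1; order 6: 1; order 12: 1.
Total: 18.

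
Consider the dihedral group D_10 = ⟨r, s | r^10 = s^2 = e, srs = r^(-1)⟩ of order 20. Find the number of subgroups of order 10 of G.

|G| = 20 and 10 | 20, so subgroups of order 10 are possible by Lagrange.
The subgroups of order 10 are: {e, r, r^2, r^3, r^4, r^5, r^6, r^7, r^8, r^9}; {e, r^2, r^4, r^6, r^8, s, r^2s, r^4s, r^6s, r^8s}; {e, r^2, r^4, r^6, r^8, rs, r^3s, r^5s, r^7s, r^9s}.
So G has 3 subgroups of order 10.

3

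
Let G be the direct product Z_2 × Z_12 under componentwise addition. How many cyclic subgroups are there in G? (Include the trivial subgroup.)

12

Each element a generates a cyclic subgroup ⟨a⟩; distinct elements may generate the same one (a cyclic group of order d has φ(d) generators).
Cyclic subgroups by order — order 1: 1; order 2: 3; order 3: 1; order 4: 2; order 6: 3; order 12: 2.
Total: 12.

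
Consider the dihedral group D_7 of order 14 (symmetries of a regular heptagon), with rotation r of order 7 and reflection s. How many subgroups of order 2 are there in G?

|G| = 14 and 2 | 14, so subgroups of order 2 are possible by Lagrange.
The subgroups of order 2 are: {e, r^2s}; {e, r^3s}; {e, r^4s}; {e, r^5s}; … (7 in all).
So G has 7 subgroups of order 2.

7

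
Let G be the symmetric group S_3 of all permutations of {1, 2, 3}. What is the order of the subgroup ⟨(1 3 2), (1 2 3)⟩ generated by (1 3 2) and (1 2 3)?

3

|⟨(1 3 2)⟩| = 3 and |⟨(1 2 3)⟩| = 3, so |H| is a multiple of lcm(3, 3) = 3 and divides |G| = 6.
Closing under the operation: H = {e, (1 2 3), (1 3 2)}, so |H| = 3.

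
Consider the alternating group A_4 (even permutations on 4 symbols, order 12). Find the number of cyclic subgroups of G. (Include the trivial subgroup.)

Group the elements of G by the cyclic subgroup they generate; each cyclic subgroup of order d accounts for φ(d) elements.
Cyclic subgroups by order — order 1: 1; order 2: 3; order 3: 4.
Total: 8.

8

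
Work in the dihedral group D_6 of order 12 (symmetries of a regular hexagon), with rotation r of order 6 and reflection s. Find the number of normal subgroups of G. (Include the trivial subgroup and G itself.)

7

G has 16 subgroups. Checking conjugation-invariance by order — order 1: 1/1 normal; order 2: 1/7 normal; order 3: 1/1 normal; order 4: 0/3 normal; order 6: 3/3 normal; order 12: 1/1 normal.
Total normal subgroups: 7.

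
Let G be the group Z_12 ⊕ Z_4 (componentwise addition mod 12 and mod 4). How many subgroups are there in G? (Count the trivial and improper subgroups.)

30

|G| = 48, so by Lagrange every subgroup order divides 48. Divisors: 1, 2, 3, 4, 6, 8, 12, 16, 24, 48.
Subgroups by order — order 1: 1; order 2: 3; order 3: 1; order 4: 7; order 6: 3; order 8: 3; order 12: 7; order 16: 1; order 24: 3; order 48: 1.
Total: 1 + 3 + 1 + 7 + 3 + 3 + 7 + 1 + 3 + 1 = 30.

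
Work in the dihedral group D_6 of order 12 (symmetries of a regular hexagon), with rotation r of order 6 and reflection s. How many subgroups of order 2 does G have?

7

|G| = 12 and 2 | 12, so subgroups of order 2 are possible by Lagrange.
The subgroups of order 2 are: {e, r^2s}; {e, r^3}; {e, r^3s}; {e, r^4s}; … (7 in all).
So G has 7 subgroups of order 2.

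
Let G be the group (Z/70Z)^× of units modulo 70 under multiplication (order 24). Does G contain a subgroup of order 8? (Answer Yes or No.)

8 | 24. A subgroup of order 8 is {1, 13, 27, 29, 41, 43, 57, 69}.

Yes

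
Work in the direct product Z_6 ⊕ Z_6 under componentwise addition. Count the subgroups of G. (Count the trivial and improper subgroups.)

30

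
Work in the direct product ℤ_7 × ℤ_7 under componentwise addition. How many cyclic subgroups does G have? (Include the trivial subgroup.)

Group the elements of G by the cyclic subgroup they generate; each cyclic subgroup of order d accounts for φ(d) elements.
Cyclic subgroups by order — order 1: 1; order 7: 8.
Total: 9.

9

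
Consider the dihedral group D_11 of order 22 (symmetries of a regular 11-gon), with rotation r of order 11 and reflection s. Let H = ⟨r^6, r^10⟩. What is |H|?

11

|⟨r^6⟩| = 11 and |⟨r^10⟩| = 11, so |H| is a multiple of lcm(11, 11) = 11 and divides |G| = 22.
Closing under the operation: H = {e, r, r^2, r^3, r^4, r^5, r^6, r^7, r^8, r^9, r^10}, so |H| = 11.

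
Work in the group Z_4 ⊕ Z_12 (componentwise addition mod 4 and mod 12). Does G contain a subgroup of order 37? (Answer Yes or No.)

No

37 does not divide |G| = 48, so by Lagrange no subgroup of order 37 exists.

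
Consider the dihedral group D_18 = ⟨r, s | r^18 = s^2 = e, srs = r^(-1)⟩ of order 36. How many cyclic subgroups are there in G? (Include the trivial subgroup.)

24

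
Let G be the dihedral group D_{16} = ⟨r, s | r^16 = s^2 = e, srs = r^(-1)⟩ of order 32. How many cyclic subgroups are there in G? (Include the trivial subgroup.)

21

Each element a generates a cyclic subgroup ⟨a⟩; distinct elements may generate the same one (a cyclic group of order d has φ(d) generators).
Cyclic subgroups by order — order 1: 1; order 2: 17; order 4: 1; order 8: 1; order 16: 1.
Total: 21.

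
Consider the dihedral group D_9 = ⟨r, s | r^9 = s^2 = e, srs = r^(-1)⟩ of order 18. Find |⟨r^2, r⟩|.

|⟨r^2⟩| = 9 and |⟨r⟩| = 9, so |H| is a multiple of lcm(9, 9) = 9 and divides |G| = 18.
Closing under the operation: H = {e, r, r^2, r^3, r^4, r^5, r^6, r^7, r^8}, so |H| = 9.

9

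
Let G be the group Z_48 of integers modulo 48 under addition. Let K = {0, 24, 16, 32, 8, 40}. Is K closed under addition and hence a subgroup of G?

Yes

|K| = 6 divides |G| = 48, consistent with Lagrange.
K contains the identity, every element's inverse is in K, and K is closed under +: it is a subgroup.
In fact K = ⟨8⟩.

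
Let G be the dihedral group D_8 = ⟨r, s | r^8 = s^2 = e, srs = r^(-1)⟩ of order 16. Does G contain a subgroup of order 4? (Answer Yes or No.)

Yes

4 | 16. A subgroup of order 4 is {e, r^2, r^4, r^6}.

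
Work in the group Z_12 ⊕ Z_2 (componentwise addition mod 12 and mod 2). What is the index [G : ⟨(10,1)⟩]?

4

|⟨(10,1)⟩| = 6 and |G| = 24.
By Lagrange, [G : H] = |G|/|H| = 24/6 = 4.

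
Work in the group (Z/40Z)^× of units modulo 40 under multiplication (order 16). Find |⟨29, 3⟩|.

8

|⟨29⟩| = 2 and |⟨3⟩| = 4, so |H| is a multiple of lcm(2, 4) = 4 and divides |G| = 16.
Closing under the operation: H = {1, 3, 7, 9, 21, 23, 27, 29}, so |H| = 8.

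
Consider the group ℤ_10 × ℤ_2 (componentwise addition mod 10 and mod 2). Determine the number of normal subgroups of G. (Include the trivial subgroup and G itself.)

10

G is abelian, so every subgroup is normal.
G has 10 subgroups in total, hence 10 normal subgroups.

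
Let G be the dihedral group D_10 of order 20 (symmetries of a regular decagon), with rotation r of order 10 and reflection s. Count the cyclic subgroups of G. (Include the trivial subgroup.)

A cyclic subgroup of order d is generated by each of its φ(d) elements of order d, so the cyclic subgroups of order d number (#elements of order d)/φ(d).
Cyclic subgroups by order — order 1: 1; order 2: 11; order 5: 1; order 10: 1.
Total: 14.

14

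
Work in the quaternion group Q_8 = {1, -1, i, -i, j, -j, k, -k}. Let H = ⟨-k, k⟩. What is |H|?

|⟨-k⟩| = 4 and |⟨k⟩| = 4, so |H| is a multiple of lcm(4, 4) = 4 and divides |G| = 8.
Closing under the operation: H = {1, -1, k, -k}, so |H| = 4.

4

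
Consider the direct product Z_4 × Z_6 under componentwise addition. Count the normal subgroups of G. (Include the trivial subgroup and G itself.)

G is abelian, so every subgroup is normal.
G has 16 subgroups in total, hence 16 normal subgroups.

16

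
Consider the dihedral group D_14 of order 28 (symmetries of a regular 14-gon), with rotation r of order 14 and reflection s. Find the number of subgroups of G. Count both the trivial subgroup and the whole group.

28

|G| = 28, so by Lagrange every subgroup order divides 28. Divisors: 1, 2, 4, 7, 14, 28.
Subgroups by order — order 1: 1; order 2: 15; order 4: 7; order 7: 1; order 14: 3; order 28: 1.
Total: 1 + 15 + 7 + 1 + 3 + 1 = 28.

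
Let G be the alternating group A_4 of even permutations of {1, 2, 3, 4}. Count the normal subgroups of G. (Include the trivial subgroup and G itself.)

3

G has 10 subgroups. Checking conjugation-invariance by order — order 1: 1/1 normal; order 2: 0/3 normal; order 3: 0/4 normal; order 4: 1/1 normal; order 12: 1/1 normal.
Total normal subgroups: 3.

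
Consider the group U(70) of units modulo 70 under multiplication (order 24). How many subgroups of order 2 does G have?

3

|G| = 24 and 2 | 24, so subgroups of order 2 are possible by Lagrange.
The subgroups of order 2 are: {1, 29}; {1, 41}; {1, 69}.
So G has 3 subgroups of order 2.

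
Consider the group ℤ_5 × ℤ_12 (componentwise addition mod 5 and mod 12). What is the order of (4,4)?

The order of (4,4) in Z_5 × Z_12 is lcm(ord(4) in Z_5, ord(4) in Z_12).
ord(4) = 5 and ord(4) = 3, so |⟨(4,4)⟩| = lcm(5, 3) = 15.

15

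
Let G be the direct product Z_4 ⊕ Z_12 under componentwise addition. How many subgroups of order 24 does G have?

3

|G| = 48 and 24 | 48, so subgroups of order 24 are possible by Lagrange.
The subgroups of order 24 are: {(0,0), (0,1), (0,2), (0,3), (0,4), (0,5), (0,6), (0,7), (0,8), (0,9), (0,10), (0,11), (2,0), (2,1), (2,2), (2,3), (2,4), (2,5), (2,6), (2,7), (2,8), (2,9), (2,10), (2,11)}; {(0,0), (0,2), (0,4), (0,6), (0,8), (0,10), (1,0), (1,2), (1,4), (1,6), (1,8), (1,10), (2,0), (2,2), (2,4), (2,6), (2,8), (2,10), (3,0), (3,2), (3,4), (3,6), (3,8), (3,10)}; {(0,0), (0,2), (0,4), (0,6), (0,8), (0,10), (1,1), (1,3), (1,5), (1,7), (1,9), (1,11), (2,0), (2,2), (2,4), (2,6), (2,8), (2,10), (3,1), (3,3), (3,5), (3,7), (3,9), (3,11)}.
So G has 3 subgroups of order 24.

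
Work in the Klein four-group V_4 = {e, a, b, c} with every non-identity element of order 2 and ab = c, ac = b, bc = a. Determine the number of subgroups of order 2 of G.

3

|G| = 4 and 2 | 4, so subgroups of order 2 are possible by Lagrange.
The subgroups of order 2 are: {e, a}; {e, b}; {e, c}.
So G has 3 subgroups of order 2.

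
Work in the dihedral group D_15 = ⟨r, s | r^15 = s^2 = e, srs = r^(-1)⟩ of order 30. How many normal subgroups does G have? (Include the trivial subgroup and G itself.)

G has 28 subgroups. Checking conjugation-invariance by order — order 1: 1/1 normal; order 2: 0/15 normal; order 3: 1/1 normal; order 5: 1/1 normal; order 6: 0/5 normal; order 10: 0/3 normal; order 15: 1/1 normal; order 30: 1/1 normal.
Total normal subgroups: 5.

5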